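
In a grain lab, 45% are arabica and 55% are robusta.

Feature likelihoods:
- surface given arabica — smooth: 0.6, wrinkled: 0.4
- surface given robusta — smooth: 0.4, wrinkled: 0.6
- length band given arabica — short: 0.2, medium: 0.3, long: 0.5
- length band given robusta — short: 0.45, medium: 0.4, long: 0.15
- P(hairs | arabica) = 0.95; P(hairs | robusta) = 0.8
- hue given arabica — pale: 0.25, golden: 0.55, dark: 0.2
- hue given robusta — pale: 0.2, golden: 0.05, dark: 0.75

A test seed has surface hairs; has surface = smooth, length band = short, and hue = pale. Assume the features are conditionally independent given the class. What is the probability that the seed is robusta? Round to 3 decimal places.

0.553

arabica: 0.45 × 0.6 × 0.2 × 0.95 × 0.25 = 0.012825
robusta: 0.55 × 0.4 × 0.45 × 0.8 × 0.2 = 0.01584
P(robusta | x) = 0.01584 / 0.028665 ≈ 0.553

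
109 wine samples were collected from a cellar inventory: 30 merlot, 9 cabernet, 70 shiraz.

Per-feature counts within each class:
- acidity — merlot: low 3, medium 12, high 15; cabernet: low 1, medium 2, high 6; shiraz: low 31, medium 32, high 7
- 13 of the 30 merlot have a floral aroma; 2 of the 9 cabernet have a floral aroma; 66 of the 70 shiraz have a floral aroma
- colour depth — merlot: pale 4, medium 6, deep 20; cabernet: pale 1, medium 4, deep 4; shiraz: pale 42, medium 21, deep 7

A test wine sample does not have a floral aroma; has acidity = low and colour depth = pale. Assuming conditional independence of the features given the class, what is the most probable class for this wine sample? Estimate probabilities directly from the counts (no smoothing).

merlot: (30/109) × (3/30) × (17/30) × (4/30) ≈ 0.00207951
cabernet: (9/109) × (1/9) × (7/9) × (1/9) ≈ 0.000792842
shiraz: (70/109) × (31/70) × (4/70) × (42/70) ≈ 0.00975098
Highest score → shiraz.

shiraz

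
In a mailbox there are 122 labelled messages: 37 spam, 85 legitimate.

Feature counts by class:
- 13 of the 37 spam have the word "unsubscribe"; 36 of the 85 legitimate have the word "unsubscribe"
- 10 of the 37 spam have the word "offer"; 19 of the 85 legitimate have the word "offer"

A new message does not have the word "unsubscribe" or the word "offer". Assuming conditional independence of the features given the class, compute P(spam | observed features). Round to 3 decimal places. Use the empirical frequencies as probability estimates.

0.315

spam: (37/122) × (24/37) × (27/37) ≈ 0.143553
legitimate: (85/122) × (49/85) × (66/85) ≈ 0.311861
P(spam | x) = 0.143553 / 0.455414 ≈ 0.315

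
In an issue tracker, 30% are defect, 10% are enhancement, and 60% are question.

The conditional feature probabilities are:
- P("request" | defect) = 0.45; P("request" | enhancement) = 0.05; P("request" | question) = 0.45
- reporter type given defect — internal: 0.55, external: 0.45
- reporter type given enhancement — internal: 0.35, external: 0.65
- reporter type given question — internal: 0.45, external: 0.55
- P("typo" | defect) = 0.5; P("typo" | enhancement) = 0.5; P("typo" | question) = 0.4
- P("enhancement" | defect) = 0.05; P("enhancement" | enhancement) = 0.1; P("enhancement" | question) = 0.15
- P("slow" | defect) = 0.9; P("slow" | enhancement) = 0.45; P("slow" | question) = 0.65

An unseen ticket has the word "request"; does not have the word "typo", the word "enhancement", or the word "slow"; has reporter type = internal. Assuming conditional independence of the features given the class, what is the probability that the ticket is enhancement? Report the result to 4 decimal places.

0.0169

defect: 0.3 × 0.45 × 0.55 × (1−0.5) × (1−0.05) × (1−0.9) = 0.003526875
enhancement: 0.1 × 0.05 × 0.35 × (1−0.5) × (1−0.1) × (1−0.45) = 0.000433125
question: 0.6 × 0.45 × 0.45 × (1−0.4) × (1−0.15) × (1−0.65) = 0.02168775
P(enhancement | x) = 0.000433125 / 0.02564775 ≈ 0.0169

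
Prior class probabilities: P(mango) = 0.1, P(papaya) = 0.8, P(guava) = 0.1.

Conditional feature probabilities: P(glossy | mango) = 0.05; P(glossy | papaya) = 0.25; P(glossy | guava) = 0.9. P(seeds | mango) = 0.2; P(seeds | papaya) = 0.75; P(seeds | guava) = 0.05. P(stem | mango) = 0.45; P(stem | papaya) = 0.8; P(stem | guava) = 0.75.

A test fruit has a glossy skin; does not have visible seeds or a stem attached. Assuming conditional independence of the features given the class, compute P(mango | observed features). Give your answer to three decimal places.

mango: 0.1 × 0.05 × (1−0.2) × (1−0.45) = 0.0022
papaya: 0.8 × 0.25 × (1−0.75) × (1−0.8) = 0.01
guava: 0.1 × 0.9 × (1−0.05) × (1−0.75) = 0.021375
P(mango | x) = 0.0022 / 0.033575 ≈ 0.066

0.066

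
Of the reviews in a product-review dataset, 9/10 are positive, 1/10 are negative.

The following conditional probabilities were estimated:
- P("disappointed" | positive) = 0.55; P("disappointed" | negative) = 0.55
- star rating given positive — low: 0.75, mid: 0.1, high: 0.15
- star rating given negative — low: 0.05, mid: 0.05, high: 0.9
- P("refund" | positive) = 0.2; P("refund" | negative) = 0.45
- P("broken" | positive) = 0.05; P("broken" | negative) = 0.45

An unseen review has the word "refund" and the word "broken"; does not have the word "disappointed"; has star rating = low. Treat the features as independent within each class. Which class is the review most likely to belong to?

positive: 0.9 × (1−0.55) × 0.75 × 0.2 × 0.05 = 0.0030375
negative: 0.1 × (1−0.55) × 0.05 × 0.45 × 0.45 = 0.000455625
Highest score → positive.

positive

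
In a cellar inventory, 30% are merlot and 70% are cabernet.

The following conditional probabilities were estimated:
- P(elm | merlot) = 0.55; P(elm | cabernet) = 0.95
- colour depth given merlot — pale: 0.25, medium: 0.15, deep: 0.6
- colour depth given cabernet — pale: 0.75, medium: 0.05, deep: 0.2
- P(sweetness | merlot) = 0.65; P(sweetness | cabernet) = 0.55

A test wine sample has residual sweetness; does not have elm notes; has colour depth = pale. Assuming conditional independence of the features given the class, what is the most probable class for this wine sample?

merlot

merlot: 0.3 × (1−0.55) × 0.25 × 0.65 = 0.0219375
cabernet: 0.7 × (1−0.95) × 0.75 × 0.55 = 0.0144375
Highest score → merlot.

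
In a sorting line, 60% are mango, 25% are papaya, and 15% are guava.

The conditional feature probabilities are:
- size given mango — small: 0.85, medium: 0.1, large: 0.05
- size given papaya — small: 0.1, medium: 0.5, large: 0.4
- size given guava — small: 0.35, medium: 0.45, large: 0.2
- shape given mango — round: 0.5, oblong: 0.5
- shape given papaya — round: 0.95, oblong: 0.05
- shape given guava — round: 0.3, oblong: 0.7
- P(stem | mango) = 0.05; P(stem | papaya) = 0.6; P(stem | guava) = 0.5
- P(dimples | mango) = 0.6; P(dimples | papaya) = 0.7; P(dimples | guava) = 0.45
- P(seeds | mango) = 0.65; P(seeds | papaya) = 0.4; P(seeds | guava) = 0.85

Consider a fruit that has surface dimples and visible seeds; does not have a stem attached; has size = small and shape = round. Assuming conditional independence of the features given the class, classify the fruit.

mango

mango: 0.6 × 0.85 × 0.5 × (1−0.05) × 0.6 × 0.65 = 0.0944775
papaya: 0.25 × 0.1 × 0.95 × (1−0.6) × 0.7 × 0.4 = 0.00266
guava: 0.15 × 0.35 × 0.3 × (1−0.5) × 0.45 × 0.85 = 0.0030121875
Highest score → mango.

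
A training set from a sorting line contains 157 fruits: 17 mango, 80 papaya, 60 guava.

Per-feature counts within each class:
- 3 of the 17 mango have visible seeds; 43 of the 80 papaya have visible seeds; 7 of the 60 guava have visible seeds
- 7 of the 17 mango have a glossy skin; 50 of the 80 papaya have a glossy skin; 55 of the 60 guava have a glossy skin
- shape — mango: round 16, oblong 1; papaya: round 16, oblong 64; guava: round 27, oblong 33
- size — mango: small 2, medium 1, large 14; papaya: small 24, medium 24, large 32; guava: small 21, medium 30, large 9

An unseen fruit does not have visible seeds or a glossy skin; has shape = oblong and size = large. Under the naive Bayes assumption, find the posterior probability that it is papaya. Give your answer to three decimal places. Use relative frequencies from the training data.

0.853

mango: (17/157) × (14/17) × (10/17) × (1/17) × (14/17) ≈ 0.00254103
papaya: (80/157) × (37/80) × (30/80) × (64/80) × (32/80) ≈ 0.0282803
guava: (60/157) × (53/60) × (5/60) × (33/60) × (9/60) ≈ 0.00232086
P(papaya | x) = 0.0282803 / 0.03314219 ≈ 0.853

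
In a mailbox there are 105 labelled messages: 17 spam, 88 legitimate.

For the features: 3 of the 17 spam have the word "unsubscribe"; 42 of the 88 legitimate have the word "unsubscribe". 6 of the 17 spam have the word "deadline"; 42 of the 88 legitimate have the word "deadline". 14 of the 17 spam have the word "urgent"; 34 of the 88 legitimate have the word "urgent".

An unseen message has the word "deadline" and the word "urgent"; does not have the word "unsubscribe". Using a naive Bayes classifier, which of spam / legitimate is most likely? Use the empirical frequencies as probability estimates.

legitimate

spam: (17/105) × (14/17) × (6/17) × (14/17) ≈ 0.0387543
legitimate: (88/105) × (46/88) × (42/88) × (34/88) ≈ 0.0807851
Highest score → legitimate.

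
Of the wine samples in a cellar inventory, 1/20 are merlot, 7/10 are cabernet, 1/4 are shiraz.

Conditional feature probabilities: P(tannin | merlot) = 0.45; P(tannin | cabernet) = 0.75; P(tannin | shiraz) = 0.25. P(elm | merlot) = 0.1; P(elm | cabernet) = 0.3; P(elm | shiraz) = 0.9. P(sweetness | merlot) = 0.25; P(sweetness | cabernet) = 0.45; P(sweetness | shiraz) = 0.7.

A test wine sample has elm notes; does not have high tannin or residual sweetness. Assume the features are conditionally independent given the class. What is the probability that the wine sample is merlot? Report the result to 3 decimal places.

0.025

merlot: 0.05 × (1−0.45) × 0.1 × (1−0.25) = 0.0020625
cabernet: 0.7 × (1−0.75) × 0.3 × (1−0.45) = 0.028875
shiraz: 0.25 × (1−0.25) × 0.9 × (1−0.7) = 0.050625
P(merlot | x) = 0.0020625 / 0.0815625 ≈ 0.025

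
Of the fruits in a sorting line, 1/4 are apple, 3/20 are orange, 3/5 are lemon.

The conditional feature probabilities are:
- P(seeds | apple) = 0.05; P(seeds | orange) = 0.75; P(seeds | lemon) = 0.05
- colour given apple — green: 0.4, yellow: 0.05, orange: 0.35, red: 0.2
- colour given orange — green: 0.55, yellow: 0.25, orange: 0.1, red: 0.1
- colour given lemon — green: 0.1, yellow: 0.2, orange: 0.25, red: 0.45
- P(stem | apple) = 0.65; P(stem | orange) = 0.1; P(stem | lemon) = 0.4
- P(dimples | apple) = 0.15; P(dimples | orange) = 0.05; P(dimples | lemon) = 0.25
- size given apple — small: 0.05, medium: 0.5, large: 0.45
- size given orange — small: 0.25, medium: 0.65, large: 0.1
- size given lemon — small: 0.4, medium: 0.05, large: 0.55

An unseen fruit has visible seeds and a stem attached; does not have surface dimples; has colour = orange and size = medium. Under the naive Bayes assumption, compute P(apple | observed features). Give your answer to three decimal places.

apple: 0.25 × 0.05 × 0.35 × 0.65 × (1−0.15) × 0.5 = 0.00120859375
orange: 0.15 × 0.75 × 0.1 × 0.1 × (1−0.05) × 0.65 = 0.0006946875
lemon: 0.6 × 0.05 × 0.25 × 0.4 × (1−0.25) × 0.05 = 0.0001125
P(apple | x) = 0.00120859375 / 0.00201578125 ≈ 0.600

0.600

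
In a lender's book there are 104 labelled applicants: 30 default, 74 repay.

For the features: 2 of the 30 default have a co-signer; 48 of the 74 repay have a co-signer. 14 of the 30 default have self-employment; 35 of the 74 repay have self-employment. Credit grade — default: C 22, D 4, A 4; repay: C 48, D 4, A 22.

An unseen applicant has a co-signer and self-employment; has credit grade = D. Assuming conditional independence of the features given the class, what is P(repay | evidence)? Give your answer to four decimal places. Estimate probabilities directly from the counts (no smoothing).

default: (30/104) × (2/30) × (14/30) × (4/30) ≈ 0.00119658
repay: (74/104) × (48/74) × (35/74) × (4/74) ≈ 0.0117997
P(repay | x) = 0.0117997 / 0.01299628 ≈ 0.9079

0.9079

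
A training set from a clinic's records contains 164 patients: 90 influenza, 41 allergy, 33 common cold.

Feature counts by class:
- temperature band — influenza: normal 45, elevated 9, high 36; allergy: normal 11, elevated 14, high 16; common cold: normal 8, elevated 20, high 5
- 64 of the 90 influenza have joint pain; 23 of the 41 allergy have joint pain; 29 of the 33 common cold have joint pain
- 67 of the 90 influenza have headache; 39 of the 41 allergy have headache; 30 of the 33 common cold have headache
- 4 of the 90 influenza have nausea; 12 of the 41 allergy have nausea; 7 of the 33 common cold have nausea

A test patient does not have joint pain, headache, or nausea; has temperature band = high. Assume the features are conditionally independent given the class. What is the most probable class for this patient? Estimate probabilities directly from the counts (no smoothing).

influenza

influenza: (90/164) × (36/90) × (26/90) × (23/90) × (86/90) ≈ 0.0154857
allergy: (41/164) × (16/41) × (18/41) × (2/41) × (29/41) ≈ 0.00147783
common cold: (33/164) × (5/33) × (4/33) × (3/33) × (26/33) ≈ 0.000264691
Highest score → influenza.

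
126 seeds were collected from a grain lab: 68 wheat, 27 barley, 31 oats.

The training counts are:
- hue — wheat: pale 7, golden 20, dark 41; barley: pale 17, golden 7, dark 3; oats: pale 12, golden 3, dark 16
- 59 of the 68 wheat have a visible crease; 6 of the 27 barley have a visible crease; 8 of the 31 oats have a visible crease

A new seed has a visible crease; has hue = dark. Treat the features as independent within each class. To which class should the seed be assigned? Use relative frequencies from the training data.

wheat

wheat: (68/126) × (41/68) × (59/68) ≈ 0.28233
barley: (27/126) × (3/27) × (6/27) ≈ 0.00529101
oats: (31/126) × (16/31) × (8/31) ≈ 0.0327701
Highest score → wheat.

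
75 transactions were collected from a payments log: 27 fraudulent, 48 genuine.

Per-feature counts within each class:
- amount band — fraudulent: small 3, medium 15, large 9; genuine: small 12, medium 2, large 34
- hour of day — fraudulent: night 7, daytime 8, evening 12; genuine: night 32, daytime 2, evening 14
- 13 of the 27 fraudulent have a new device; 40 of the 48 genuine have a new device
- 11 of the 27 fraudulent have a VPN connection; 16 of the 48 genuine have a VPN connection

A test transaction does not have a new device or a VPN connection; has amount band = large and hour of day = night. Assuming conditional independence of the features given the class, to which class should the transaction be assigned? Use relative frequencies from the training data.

genuine

fraudulent: (27/75) × (9/27) × (7/27) × (14/27) × (16/27) ≈ 0.00955952
genuine: (48/75) × (34/48) × (32/48) × (8/48) × (32/48) ≈ 0.0335802
Highest score → genuine.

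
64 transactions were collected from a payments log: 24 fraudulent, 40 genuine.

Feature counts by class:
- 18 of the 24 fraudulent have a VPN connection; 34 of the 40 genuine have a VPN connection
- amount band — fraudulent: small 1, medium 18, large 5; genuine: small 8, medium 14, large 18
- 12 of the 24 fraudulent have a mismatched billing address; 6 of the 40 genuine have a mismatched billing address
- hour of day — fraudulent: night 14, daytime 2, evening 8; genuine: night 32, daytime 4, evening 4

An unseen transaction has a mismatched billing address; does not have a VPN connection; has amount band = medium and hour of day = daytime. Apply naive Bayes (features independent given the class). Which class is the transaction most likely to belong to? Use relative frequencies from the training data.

fraudulent

fraudulent: (24/64) × (6/24) × (18/24) × (12/24) × (2/24) = 0.0029296875
genuine: (40/64) × (6/40) × (14/40) × (6/40) × (4/40) = 0.0004921875
Highest score → fraudulent.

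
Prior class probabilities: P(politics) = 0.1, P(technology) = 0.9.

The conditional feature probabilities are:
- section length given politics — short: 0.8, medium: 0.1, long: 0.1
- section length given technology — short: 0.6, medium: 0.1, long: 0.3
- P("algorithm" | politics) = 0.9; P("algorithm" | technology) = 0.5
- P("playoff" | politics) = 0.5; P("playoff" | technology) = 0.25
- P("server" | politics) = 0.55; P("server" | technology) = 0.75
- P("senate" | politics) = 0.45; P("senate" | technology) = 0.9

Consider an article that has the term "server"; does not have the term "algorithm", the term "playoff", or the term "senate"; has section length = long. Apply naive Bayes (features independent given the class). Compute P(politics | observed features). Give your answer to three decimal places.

politics: 0.1 × 0.1 × (1−0.9) × (1−0.5) × 0.55 × (1−0.45) = 0.00015125
technology: 0.9 × 0.3 × (1−0.5) × (1−0.25) × 0.75 × (1−0.9) = 0.00759375
P(politics | x) = 0.00015125 / 0.007745 ≈ 0.020

0.020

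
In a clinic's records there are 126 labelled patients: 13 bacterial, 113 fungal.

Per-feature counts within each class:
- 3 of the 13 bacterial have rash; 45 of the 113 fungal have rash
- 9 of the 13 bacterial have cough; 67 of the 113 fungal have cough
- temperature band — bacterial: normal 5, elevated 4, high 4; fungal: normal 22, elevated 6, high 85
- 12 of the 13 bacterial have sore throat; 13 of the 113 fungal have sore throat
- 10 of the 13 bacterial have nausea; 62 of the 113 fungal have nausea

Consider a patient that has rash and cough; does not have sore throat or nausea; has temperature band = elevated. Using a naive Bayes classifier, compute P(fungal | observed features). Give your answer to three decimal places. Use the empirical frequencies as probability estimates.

0.980

bacterial: (13/126) × (3/13) × (9/13) × (4/13) × (1/13) × (3/13) ≈ 0.0000900329
fungal: (113/126) × (45/113) × (67/113) × (6/113) × (100/113) × (51/113) ≈ 0.00449081
P(fungal | x) = 0.00449081 / 0.0045808429 ≈ 0.980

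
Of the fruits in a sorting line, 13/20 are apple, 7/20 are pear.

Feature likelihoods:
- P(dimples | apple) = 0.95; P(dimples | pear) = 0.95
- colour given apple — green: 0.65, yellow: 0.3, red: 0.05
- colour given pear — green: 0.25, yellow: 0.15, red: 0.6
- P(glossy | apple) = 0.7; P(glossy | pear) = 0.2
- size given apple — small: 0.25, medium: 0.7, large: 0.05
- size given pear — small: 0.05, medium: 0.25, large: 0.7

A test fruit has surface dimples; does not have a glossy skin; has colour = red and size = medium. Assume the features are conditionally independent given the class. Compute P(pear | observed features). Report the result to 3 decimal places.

apple: 0.65 × 0.95 × 0.05 × (1−0.7) × 0.7 = 0.00648375
pear: 0.35 × 0.95 × 0.6 × (1−0.2) × 0.25 = 0.0399
P(pear | x) = 0.0399 / 0.04638375 ≈ 0.860

0.860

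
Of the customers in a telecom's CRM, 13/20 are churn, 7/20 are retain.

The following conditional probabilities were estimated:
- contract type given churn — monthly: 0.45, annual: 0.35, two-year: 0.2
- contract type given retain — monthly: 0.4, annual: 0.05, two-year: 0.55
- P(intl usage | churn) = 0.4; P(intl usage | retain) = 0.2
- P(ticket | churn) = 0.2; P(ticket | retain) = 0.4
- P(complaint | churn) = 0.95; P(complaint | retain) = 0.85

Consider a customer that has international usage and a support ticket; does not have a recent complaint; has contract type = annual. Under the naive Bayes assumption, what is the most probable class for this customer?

churn

churn: 0.65 × 0.35 × 0.4 × 0.2 × (1−0.95) = 0.00091
retain: 0.35 × 0.05 × 0.2 × 0.4 × (1−0.85) = 0.00021
Highest score → churn.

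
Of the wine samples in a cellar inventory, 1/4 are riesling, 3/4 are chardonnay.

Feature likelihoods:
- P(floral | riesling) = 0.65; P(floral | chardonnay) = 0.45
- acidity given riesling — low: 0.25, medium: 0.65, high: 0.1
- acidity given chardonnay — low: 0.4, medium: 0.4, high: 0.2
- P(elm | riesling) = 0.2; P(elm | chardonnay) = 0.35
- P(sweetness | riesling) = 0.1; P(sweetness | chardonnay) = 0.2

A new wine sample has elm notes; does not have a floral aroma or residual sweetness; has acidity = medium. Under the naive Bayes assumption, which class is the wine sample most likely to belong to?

riesling: 0.25 × (1−0.65) × 0.65 × 0.2 × (1−0.1) = 0.0102375
chardonnay: 0.75 × (1−0.45) × 0.4 × 0.35 × (1−0.2) = 0.0462
Highest score → chardonnay.

chardonnay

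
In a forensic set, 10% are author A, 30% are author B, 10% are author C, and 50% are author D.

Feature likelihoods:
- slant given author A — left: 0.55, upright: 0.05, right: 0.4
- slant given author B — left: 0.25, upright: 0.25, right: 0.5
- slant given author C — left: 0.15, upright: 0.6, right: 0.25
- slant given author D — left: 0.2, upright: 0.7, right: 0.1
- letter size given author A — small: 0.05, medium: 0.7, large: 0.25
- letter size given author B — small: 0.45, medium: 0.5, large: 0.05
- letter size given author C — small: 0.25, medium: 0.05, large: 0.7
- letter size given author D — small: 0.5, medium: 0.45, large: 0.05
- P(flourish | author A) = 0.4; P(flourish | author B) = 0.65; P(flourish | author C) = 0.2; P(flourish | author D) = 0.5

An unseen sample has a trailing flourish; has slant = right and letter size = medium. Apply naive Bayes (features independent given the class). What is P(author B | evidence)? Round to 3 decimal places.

author A: 0.1 × 0.4 × 0.7 × 0.4 = 0.0112
author B: 0.3 × 0.5 × 0.5 × 0.65 = 0.04875
author C: 0.1 × 0.25 × 0.05 × 0.2 = 0.00025
author D: 0.5 × 0.1 × 0.45 × 0.5 = 0.01125
P(author B | x) = 0.04875 / 0.07145 ≈ 0.682

0.682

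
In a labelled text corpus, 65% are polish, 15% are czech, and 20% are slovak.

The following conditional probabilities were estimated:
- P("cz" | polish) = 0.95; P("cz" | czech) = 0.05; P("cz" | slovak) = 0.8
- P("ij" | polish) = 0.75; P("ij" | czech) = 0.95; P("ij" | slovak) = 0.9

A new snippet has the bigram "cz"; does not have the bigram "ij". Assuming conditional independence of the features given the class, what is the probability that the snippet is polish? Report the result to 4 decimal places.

0.9041

polish: 0.65 × 0.95 × (1−0.75) = 0.154375
czech: 0.15 × 0.05 × (1−0.95) = 0.000375
slovak: 0.2 × 0.8 × (1−0.9) = 0.016
P(polish | x) = 0.154375 / 0.17075 ≈ 0.9041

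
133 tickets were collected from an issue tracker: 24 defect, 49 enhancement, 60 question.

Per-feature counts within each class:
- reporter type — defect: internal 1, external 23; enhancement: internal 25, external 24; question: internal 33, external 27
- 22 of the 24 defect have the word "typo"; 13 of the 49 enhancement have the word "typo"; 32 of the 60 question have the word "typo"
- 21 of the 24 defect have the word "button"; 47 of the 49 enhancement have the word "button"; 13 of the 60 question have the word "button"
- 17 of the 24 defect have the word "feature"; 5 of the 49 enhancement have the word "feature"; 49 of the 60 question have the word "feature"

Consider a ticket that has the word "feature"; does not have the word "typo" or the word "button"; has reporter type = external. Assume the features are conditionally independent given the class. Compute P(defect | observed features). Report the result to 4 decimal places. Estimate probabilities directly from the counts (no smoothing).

0.0204

defect: (24/133) × (23/24) × (2/24) × (3/24) × (17/24) ≈ 0.00127598
enhancement: (49/133) × (24/49) × (36/49) × (2/49) × (5/49) ≈ 0.000552171
question: (60/133) × (27/60) × (28/60) × (47/60) × (49/60) ≈ 0.0606053
P(defect | x) = 0.00127598 / 0.062433451 ≈ 0.0204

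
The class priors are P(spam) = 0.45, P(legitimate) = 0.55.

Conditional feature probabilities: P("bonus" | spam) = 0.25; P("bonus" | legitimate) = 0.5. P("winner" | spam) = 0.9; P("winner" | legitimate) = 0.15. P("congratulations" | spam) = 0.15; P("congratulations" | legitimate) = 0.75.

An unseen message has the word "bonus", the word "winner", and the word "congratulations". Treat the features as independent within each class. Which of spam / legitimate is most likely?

spam: 0.45 × 0.25 × 0.9 × 0.15 = 0.0151875
legitimate: 0.55 × 0.5 × 0.15 × 0.75 = 0.0309375
Highest score → legitimate.

legitimate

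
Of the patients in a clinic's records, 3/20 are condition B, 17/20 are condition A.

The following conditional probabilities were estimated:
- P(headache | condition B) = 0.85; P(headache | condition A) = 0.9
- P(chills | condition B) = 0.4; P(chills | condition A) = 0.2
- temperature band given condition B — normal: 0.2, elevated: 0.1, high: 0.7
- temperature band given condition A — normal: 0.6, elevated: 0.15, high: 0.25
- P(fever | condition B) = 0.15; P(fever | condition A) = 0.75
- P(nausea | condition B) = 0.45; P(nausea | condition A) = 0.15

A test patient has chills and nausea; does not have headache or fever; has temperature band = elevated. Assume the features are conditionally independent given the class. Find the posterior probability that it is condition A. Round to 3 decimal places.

0.217

condition B: 0.15 × (1−0.85) × 0.4 × 0.1 × (1−0.15) × 0.45 = 0.00034425
condition A: 0.85 × (1−0.9) × 0.2 × 0.15 × (1−0.75) × 0.15 = 0.000095625
P(condition A | x) = 0.000095625 / 0.000439875 ≈ 0.217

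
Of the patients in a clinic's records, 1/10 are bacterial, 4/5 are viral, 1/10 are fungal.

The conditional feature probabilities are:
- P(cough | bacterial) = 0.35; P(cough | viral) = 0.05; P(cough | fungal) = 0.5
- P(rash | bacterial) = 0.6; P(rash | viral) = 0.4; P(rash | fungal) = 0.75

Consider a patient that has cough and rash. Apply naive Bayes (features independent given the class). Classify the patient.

fungal

bacterial: 0.1 × 0.35 × 0.6 = 0.021
viral: 0.8 × 0.05 × 0.4 = 0.016
fungal: 0.1 × 0.5 × 0.75 = 0.0375
Highest score → fungal.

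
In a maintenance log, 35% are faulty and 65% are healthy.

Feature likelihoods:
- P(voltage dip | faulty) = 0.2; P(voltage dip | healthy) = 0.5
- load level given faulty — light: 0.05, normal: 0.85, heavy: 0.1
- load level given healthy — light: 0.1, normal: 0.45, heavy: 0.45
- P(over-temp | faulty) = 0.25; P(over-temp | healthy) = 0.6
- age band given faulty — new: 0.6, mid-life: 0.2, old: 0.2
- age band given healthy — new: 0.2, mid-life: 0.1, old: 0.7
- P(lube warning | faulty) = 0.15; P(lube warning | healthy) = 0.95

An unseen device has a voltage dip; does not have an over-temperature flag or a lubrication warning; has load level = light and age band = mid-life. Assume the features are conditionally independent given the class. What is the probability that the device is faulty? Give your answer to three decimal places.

0.873

faulty: 0.35 × 0.2 × 0.05 × (1−0.25) × 0.2 × (1−0.15) = 0.00044625
healthy: 0.65 × 0.5 × 0.1 × (1−0.6) × 0.1 × (1−0.95) = 0.000065
P(faulty | x) = 0.00044625 / 0.00051125 ≈ 0.873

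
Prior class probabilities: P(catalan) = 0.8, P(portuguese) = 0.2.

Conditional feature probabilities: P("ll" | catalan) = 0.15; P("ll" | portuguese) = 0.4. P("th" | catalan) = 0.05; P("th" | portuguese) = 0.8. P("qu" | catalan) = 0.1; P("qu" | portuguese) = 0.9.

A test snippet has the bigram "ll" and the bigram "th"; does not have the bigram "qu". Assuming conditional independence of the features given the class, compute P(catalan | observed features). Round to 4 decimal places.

0.4576

catalan: 0.8 × 0.15 × 0.05 × (1−0.1) = 0.0054
portuguese: 0.2 × 0.4 × 0.8 × (1−0.9) = 0.0064
P(catalan | x) = 0.0054 / 0.0118 ≈ 0.4576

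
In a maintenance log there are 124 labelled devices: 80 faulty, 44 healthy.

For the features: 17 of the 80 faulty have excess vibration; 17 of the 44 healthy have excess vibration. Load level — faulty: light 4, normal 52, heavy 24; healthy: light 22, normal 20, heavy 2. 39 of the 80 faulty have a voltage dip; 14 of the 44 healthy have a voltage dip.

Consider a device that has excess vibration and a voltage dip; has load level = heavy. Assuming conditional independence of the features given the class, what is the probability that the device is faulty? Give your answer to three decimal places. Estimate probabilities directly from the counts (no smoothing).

0.910

faulty: (80/124) × (17/80) × (24/80) × (39/80) ≈ 0.0200504
healthy: (44/124) × (17/44) × (2/44) × (14/44) ≈ 0.0019828
P(faulty | x) = 0.0200504 / 0.0220332 ≈ 0.910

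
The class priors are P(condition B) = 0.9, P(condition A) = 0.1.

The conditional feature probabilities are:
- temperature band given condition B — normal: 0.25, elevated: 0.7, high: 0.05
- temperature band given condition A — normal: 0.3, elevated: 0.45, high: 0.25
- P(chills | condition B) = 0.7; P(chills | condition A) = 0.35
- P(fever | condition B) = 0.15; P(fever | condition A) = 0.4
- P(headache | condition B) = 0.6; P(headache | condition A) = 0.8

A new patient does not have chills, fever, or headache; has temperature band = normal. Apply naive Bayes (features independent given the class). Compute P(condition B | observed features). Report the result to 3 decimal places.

condition B: 0.9 × 0.25 × (1−0.7) × (1−0.15) × (1−0.6) = 0.02295
condition A: 0.1 × 0.3 × (1−0.35) × (1−0.4) × (1−0.8) = 0.00234
P(condition B | x) = 0.02295 / 0.02529 ≈ 0.907

0.907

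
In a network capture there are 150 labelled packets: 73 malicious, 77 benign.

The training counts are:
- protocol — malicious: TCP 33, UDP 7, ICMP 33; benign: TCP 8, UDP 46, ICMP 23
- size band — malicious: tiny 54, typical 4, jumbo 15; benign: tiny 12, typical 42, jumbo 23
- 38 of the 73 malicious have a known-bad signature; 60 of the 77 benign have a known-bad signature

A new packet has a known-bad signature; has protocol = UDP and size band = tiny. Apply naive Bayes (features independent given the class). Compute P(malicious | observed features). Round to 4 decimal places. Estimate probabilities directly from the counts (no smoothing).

0.3255

malicious: (73/150) × (7/73) × (54/73) × (38/73) ≈ 0.0179696
benign: (77/150) × (46/77) × (12/77) × (60/77) ≈ 0.0372407
P(malicious | x) = 0.0179696 / 0.0552103 ≈ 0.3255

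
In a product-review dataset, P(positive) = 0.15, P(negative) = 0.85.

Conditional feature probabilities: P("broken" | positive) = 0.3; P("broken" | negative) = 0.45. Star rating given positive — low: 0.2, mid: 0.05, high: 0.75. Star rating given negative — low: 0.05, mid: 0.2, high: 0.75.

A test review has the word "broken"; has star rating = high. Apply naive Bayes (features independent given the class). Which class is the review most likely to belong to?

positive: 0.15 × 0.3 × 0.75 = 0.03375
negative: 0.85 × 0.45 × 0.75 = 0.286875
Highest score → negative.

negative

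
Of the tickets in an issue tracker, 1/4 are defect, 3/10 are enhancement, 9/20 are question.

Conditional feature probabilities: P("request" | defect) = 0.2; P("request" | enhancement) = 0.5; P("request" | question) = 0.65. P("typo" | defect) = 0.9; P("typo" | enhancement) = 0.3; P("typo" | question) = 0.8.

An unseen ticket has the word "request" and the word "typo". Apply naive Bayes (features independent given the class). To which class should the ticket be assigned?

defect: 0.25 × 0.2 × 0.9 = 0.045
enhancement: 0.3 × 0.5 × 0.3 = 0.045
question: 0.45 × 0.65 × 0.8 = 0.234
Highest score → question.

question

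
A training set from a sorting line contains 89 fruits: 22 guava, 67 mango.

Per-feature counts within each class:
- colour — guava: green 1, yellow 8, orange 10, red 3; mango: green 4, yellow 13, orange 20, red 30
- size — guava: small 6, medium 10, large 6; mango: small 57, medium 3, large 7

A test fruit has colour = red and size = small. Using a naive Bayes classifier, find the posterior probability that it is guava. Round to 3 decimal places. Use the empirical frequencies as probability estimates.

0.031

guava: (22/89) × (3/22) × (6/22) ≈ 0.00919305
mango: (67/89) × (30/67) × (57/67) ≈ 0.286768
P(guava | x) = 0.00919305 / 0.29596105 ≈ 0.031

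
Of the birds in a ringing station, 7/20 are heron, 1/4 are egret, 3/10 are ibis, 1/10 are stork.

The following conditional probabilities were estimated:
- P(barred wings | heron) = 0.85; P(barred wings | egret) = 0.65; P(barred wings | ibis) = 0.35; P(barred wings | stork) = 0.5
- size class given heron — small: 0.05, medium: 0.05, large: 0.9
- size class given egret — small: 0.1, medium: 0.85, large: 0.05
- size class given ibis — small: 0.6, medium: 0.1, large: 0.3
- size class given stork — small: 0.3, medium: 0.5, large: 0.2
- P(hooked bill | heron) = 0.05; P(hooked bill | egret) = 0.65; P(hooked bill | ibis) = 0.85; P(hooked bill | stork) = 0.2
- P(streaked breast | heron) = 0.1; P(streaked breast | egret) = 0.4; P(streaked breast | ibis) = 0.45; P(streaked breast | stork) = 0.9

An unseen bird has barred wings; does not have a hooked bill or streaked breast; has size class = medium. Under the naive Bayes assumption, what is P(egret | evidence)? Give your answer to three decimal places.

heron: 0.35 × 0.85 × 0.05 × (1−0.05) × (1−0.1) = 0.012718125
egret: 0.25 × 0.65 × 0.85 × (1−0.65) × (1−0.4) = 0.02900625
ibis: 0.3 × 0.35 × 0.1 × (1−0.85) × (1−0.45) = 0.00086625
stork: 0.1 × 0.5 × 0.5 × (1−0.2) × (1−0.9) = 0.002
P(egret | x) = 0.02900625 / 0.044590625 ≈ 0.651

0.651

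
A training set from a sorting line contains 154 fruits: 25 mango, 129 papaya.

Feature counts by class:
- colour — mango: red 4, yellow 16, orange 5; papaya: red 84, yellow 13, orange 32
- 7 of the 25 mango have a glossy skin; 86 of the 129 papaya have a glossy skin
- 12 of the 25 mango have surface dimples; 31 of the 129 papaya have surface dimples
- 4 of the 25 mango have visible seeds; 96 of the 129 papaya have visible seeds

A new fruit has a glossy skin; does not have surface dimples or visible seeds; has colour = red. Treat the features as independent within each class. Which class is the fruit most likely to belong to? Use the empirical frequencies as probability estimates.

papaya

mango: (25/154) × (4/25) × (7/25) × (13/25) × (21/25) ≈ 0.00317673
papaya: (129/154) × (84/129) × (86/129) × (98/129) × (33/129) ≈ 0.0706688
Highest score → papaya.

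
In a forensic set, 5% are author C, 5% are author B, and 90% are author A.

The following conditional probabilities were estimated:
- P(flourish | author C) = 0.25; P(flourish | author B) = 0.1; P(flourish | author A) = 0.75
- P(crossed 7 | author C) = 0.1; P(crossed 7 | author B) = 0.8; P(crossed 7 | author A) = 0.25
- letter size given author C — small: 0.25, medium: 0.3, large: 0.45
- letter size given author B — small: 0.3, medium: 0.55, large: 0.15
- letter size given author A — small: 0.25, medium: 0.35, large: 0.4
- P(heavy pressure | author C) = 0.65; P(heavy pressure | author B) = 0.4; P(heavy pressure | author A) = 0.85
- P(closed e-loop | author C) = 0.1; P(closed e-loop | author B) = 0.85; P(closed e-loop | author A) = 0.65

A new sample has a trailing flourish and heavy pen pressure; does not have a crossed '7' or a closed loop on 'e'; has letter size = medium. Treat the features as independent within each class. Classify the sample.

author A

author C: 0.05 × 0.25 × (1−0.1) × 0.3 × 0.65 × (1−0.1) = 0.001974375
author B: 0.05 × 0.1 × (1−0.8) × 0.55 × 0.4 × (1−0.85) = 0.000033
author A: 0.9 × 0.75 × (1−0.25) × 0.35 × 0.85 × (1−0.65) = 0.05271328125
Highest score → author A.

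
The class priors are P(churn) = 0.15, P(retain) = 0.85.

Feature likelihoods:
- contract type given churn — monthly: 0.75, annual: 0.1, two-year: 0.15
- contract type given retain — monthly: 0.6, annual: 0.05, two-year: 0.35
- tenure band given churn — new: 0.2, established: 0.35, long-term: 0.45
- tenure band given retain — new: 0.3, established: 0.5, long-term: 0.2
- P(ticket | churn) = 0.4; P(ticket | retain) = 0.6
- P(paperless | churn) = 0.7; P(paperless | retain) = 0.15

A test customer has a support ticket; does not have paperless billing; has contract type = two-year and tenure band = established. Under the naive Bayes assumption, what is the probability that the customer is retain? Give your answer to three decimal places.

churn: 0.15 × 0.15 × 0.35 × 0.4 × (1−0.7) = 0.000945
retain: 0.85 × 0.35 × 0.5 × 0.6 × (1−0.15) = 0.0758625
P(retain | x) = 0.0758625 / 0.0768075 ≈ 0.988

0.988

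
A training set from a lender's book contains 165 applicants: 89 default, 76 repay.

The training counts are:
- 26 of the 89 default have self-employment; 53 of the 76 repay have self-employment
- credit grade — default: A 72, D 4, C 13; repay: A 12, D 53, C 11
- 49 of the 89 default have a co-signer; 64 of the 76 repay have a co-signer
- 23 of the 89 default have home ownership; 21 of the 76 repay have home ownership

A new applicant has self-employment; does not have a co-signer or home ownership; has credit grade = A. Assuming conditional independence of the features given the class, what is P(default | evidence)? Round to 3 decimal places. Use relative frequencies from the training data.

0.880

default: (89/165) × (26/89) × (72/89) × (40/89) × (66/89) ≈ 0.042487
repay: (76/165) × (53/76) × (12/76) × (12/76) × (55/76) ≈ 0.00579531
P(default | x) = 0.042487 / 0.04828231 ≈ 0.880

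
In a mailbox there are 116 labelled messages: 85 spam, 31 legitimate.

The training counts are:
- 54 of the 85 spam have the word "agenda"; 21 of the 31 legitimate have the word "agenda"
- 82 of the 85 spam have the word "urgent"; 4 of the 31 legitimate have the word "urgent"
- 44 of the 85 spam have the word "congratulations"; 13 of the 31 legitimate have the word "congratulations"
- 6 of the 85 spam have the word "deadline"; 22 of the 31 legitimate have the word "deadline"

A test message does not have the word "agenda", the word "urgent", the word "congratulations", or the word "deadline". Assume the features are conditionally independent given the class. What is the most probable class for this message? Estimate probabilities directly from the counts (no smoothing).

legitimate

spam: (85/116) × (31/85) × (3/85) × (41/85) × (79/85) ≈ 0.00422843
legitimate: (31/116) × (10/31) × (27/31) × (18/31) × (9/31) ≈ 0.0126571
Highest score → legitimate.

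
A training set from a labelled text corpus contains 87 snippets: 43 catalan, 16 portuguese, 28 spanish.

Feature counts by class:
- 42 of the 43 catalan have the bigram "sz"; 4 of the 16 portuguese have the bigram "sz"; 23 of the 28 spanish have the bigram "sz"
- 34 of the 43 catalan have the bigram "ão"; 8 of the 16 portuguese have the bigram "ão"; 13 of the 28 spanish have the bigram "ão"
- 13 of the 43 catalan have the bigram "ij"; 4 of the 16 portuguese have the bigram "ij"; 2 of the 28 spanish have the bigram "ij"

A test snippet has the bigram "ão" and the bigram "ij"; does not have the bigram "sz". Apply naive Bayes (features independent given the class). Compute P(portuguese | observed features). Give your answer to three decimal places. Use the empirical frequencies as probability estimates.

0.787

catalan: (43/87) × (1/43) × (34/43) × (13/43) ≈ 0.00274768
portuguese: (16/87) × (12/16) × (8/16) × (4/16) ≈ 0.0172414
spanish: (28/87) × (5/28) × (13/28) × (2/28) ≈ 0.00190593
P(portuguese | x) = 0.0172414 / 0.02189501 ≈ 0.787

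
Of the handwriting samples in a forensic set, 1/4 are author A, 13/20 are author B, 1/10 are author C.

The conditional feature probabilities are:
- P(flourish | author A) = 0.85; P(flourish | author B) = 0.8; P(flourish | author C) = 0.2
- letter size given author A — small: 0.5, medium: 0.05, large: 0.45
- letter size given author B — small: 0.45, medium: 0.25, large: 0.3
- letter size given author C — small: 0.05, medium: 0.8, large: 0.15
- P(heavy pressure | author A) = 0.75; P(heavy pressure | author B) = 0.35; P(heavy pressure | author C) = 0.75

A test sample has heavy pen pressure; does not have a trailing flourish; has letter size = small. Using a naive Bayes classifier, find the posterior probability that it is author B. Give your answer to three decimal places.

author A: 0.25 × (1−0.85) × 0.5 × 0.75 = 0.0140625
author B: 0.65 × (1−0.8) × 0.45 × 0.35 = 0.020475
author C: 0.1 × (1−0.2) × 0.05 × 0.75 = 0.003
P(author B | x) = 0.020475 / 0.0375375 ≈ 0.545

0.545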